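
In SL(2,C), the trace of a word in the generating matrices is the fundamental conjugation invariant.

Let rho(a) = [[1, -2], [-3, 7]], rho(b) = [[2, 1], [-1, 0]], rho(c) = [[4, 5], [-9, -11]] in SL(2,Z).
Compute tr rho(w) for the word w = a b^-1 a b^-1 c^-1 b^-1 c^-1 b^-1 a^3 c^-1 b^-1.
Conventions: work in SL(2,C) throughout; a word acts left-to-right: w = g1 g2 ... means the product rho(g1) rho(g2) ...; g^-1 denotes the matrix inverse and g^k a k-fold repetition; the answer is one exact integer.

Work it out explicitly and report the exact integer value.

rho(a) = [[1, -2], [-3, 7]]
... * rho(b^-1) = [[0, -1], [1, 2]]  ->  [[-2, -5], [7, 17]]
... * rho(a) = [[1, -2], [-3, 7]]  ->  [[13, -31], [-44, 105]]
... * rho(b^-1) = [[0, -1], [1, 2]]  ->  [[-31, -75], [105, 254]]
... * rho(c^-1) = [[-11, -5], [9, 4]]  ->  [[-334, -145], [1131, 491]]
... * rho(b^-1) = [[0, -1], [1, 2]]  ->  [[-145, 44], [491, -149]]
... * rho(c^-1) = [[-11, -5], [9, 4]]  ->  [[1991, 901], [-6742, -3051]]
... * rho(b^-1) = [[0, -1], [1, 2]]  ->  [[901, -189], [-3051, 640]]
... * rho(a) = [[1, -2], [-3, 7]]  ->  [[1468, -3125], [-4971, 10582]]
... * rho(a) = [[1, -2], [-3, 7]]  ->  [[10843, -24811], [-36717, 84016]]
... * rho(a) = [[1, -2], [-3, 7]]  ->  [[85276, -195363], [-288765, 661546]]
... * rho(c^-1) = [[-11, -5], [9, 4]]  ->  [[-2696303, -1207832], [9130329, 4090009]]
... * rho(b^-1) = [[0, -1], [1, 2]]  ->  [[-1207832, 280639], [4090009, -950311]]
tr = -1207832 + -950311 = -2158143

-2158143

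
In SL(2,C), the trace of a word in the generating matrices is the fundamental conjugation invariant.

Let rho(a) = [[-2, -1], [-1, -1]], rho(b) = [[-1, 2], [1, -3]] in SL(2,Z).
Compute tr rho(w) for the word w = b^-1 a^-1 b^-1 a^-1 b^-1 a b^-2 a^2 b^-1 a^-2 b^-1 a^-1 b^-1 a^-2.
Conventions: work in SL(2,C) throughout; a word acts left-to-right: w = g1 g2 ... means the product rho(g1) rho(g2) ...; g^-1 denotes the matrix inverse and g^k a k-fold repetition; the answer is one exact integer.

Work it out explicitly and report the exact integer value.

-1442

rho(b^-1) = [[-3, -2], [-1, -1]]
... * rho(a^-1) = [[-1, 1], [1, -2]]  ->  [[1, 1], [0, 1]]
... * rho(b^-1) = [[-3, -2], [-1, -1]]  ->  [[-4, -3], [-1, -1]]
... * rho(a^-1) = [[-1, 1], [1, -2]]  ->  [[1, 2], [0, 1]]
... * rho(b^-1) = [[-3, -2], [-1, -1]]  ->  [[-5, -4], [-1, -1]]
... * rho(a) = [[-2, -1], [-1, -1]]  ->  [[14, 9], [3, 2]]
... * rho(b^-1) = [[-3, -2], [-1, -1]]  ->  [[-51, -37], [-11, -8]]
... * rho(b^-1) = [[-3, -2], [-1, -1]]  ->  [[190, 139], [41, 30]]
... * rho(a) = [[-2, -1], [-1, -1]]  ->  [[-519, -329], [-112, -71]]
... * rho(a) = [[-2, -1], [-1, -1]]  ->  [[1367, 848], [295, 183]]
... * rho(b^-1) = [[-3, -2], [-1, -1]]  ->  [[-4949, -3582], [-1068, -773]]
... * rho(a^-1) = [[-1, 1], [1, -2]]  ->  [[1367, 2215], [295, 478]]
... * rho(a^-1) = [[-1, 1], [1, -2]]  ->  [[848, -3063], [183, -661]]
... * rho(b^-1) = [[-3, -2], [-1, -1]]  ->  [[519, 1367], [112, 295]]
... * rho(a^-1) = [[-1, 1], [1, -2]]  ->  [[848, -2215], [183, -478]]
... * rho(b^-1) = [[-3, -2], [-1, -1]]  ->  [[-329, 519], [-71, 112]]
... * rho(a^-1) = [[-1, 1], [1, -2]]  ->  [[848, -1367], [183, -295]]
... * rho(a^-1) = [[-1, 1], [1, -2]]  ->  [[-2215, 3582], [-478, 773]]
tr = -2215 + 773 = -1442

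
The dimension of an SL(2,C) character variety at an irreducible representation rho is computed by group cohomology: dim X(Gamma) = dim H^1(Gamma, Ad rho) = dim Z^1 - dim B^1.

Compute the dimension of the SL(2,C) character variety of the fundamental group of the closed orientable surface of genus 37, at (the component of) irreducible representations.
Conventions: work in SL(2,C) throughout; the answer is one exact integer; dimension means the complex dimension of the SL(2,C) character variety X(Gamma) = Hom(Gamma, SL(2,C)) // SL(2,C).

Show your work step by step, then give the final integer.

216

The genus-37 surface group: 2g = 74 generators, one relator prod [a_i, b_i].
A cocycle assigns one sl_2 vector per generator subject to the relator condition d_2(z) = 0: dim of the unconstrained space is 3*2g = 222.
At an irreducible rho, H^2 = coker(d_2) vanishes (Poincare duality: H^2 is dual to H^0 = invariants = 0), so d_2 is surjective onto sl_2 and dim Z^1 = 222 - 3 = 219.
dim B^1 = 3 (coboundaries, injective at irreducible rho).
dim X = dim H^1 = 219 - 3 = 216.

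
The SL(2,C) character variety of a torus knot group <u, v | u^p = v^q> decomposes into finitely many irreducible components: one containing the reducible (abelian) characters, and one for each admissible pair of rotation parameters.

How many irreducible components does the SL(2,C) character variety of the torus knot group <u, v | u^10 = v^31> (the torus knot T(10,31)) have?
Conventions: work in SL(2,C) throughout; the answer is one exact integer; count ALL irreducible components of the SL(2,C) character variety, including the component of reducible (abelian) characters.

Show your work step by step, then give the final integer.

136

In the torus knot group T(10,31), u^10 = v^31 is central, so an irreducible representation sends it to +I or -I (Schur).
This locks tr(u) to 2*cos(pi*alpha/10), alpha in 1..9, and tr(v) to 2*cos(pi*beta/31), beta in 1..30, on each component of irreducible characters.
The two central values (-1)^alpha I and (-1)^beta I must be the same matrix, so alpha and beta share a parity.
Enumerate parity-matched pairs: 5*15 odd-odd plus 4*15 even-even gives 135.
Total: 135 irreducible-character components + 1 reducible (abelian) component = 136.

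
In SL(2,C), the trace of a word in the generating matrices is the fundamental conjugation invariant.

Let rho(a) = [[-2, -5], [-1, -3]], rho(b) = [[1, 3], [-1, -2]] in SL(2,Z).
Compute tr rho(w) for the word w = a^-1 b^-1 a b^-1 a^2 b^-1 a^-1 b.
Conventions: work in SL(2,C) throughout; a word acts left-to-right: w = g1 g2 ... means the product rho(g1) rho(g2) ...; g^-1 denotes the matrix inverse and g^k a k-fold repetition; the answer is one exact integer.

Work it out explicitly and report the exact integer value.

rho(a^-1) = [[-3, 5], [1, -2]]
... * rho(b^-1) = [[-2, -3], [1, 1]]  ->  [[11, 14], [-4, -5]]
... * rho(a) = [[-2, -5], [-1, -3]]  ->  [[-36, -97], [13, 35]]
... * rho(b^-1) = [[-2, -3], [1, 1]]  ->  [[-25, 11], [9, -4]]
... * rho(a) = [[-2, -5], [-1, -3]]  ->  [[39, 92], [-14, -33]]
... * rho(a) = [[-2, -5], [-1, -3]]  ->  [[-170, -471], [61, 169]]
... * rho(b^-1) = [[-2, -3], [1, 1]]  ->  [[-131, 39], [47, -14]]
... * rho(a^-1) = [[-3, 5], [1, -2]]  ->  [[432, -733], [-155, 263]]
... * rho(b) = [[1, 3], [-1, -2]]  ->  [[1165, 2762], [-418, -991]]
tr = 1165 + -991 = 174

174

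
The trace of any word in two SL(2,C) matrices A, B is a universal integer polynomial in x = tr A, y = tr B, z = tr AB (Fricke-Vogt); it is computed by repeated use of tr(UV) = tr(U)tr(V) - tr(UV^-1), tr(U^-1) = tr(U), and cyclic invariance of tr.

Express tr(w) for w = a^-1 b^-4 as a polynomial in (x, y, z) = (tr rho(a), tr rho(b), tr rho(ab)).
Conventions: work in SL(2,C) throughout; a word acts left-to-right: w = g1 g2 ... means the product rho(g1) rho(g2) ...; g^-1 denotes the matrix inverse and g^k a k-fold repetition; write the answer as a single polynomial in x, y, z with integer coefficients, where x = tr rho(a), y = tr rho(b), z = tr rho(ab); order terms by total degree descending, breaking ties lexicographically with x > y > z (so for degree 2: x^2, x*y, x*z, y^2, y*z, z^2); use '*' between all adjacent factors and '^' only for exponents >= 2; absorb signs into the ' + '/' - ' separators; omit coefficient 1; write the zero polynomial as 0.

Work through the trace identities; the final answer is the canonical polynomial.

y^3*z - x*y^2 - 2*y*z + x

tr(a^-1) = tr(a) = x
tr(a^-1 b) = tr(b) * tr(a) - tr(b a) = x*y - z
tr(a^-1 b^-1) = tr(a^-1) * tr(b) - tr(a^-1 b) = z
tr(b^-1 a^-1 b^-1) = tr(a^-1 b^-1) * tr(b) - tr(a^-1) = y*z - x
tr(a^-1 b^-3) = tr(b^-1 a^-1 b^-1) * tr(b) - tr(b^-1 a^-1) = y^2*z - x*y - z
tr(a^-1 b^-4) = tr(a^-1 b^-3) * tr(b) - tr(a^-1 b^-2) = y^3*z - x*y^2 - 2*y*z + x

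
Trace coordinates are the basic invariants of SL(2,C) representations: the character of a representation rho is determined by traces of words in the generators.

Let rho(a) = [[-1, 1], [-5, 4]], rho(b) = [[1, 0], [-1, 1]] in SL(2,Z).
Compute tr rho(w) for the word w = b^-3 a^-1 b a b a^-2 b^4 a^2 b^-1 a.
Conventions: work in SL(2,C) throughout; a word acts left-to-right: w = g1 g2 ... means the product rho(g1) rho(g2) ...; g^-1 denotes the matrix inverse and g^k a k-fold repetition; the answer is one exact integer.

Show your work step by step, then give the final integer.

rho(b^-1) = [[1, 0], [1, 1]]
... * rho(b^-1) = [[1, 0], [1, 1]]  ->  [[1, 0], [2, 1]]
... * rho(b^-1) = [[1, 0], [1, 1]]  ->  [[1, 0], [3, 1]]
... * rho(a^-1) = [[4, -1], [5, -1]]  ->  [[4, -1], [17, -4]]
... * rho(b) = [[1, 0], [-1, 1]]  ->  [[5, -1], [21, -4]]
... * rho(a) = [[-1, 1], [-5, 4]]  ->  [[0, 1], [-1, 5]]
... * rho(b) = [[1, 0], [-1, 1]]  ->  [[-1, 1], [-6, 5]]
... * rho(a^-1) = [[4, -1], [5, -1]]  ->  [[1, 0], [1, 1]]
... * rho(a^-1) = [[4, -1], [5, -1]]  ->  [[4, -1], [9, -2]]
... * rho(b) = [[1, 0], [-1, 1]]  ->  [[5, -1], [11, -2]]
... * rho(b) = [[1, 0], [-1, 1]]  ->  [[6, -1], [13, -2]]
... * rho(b) = [[1, 0], [-1, 1]]  ->  [[7, -1], [15, -2]]
... * rho(b) = [[1, 0], [-1, 1]]  ->  [[8, -1], [17, -2]]
... * rho(a) = [[-1, 1], [-5, 4]]  ->  [[-3, 4], [-7, 9]]
... * rho(a) = [[-1, 1], [-5, 4]]  ->  [[-17, 13], [-38, 29]]
... * rho(b^-1) = [[1, 0], [1, 1]]  ->  [[-4, 13], [-9, 29]]
... * rho(a) = [[-1, 1], [-5, 4]]  ->  [[-61, 48], [-136, 107]]
tr = -61 + 107 = 46

46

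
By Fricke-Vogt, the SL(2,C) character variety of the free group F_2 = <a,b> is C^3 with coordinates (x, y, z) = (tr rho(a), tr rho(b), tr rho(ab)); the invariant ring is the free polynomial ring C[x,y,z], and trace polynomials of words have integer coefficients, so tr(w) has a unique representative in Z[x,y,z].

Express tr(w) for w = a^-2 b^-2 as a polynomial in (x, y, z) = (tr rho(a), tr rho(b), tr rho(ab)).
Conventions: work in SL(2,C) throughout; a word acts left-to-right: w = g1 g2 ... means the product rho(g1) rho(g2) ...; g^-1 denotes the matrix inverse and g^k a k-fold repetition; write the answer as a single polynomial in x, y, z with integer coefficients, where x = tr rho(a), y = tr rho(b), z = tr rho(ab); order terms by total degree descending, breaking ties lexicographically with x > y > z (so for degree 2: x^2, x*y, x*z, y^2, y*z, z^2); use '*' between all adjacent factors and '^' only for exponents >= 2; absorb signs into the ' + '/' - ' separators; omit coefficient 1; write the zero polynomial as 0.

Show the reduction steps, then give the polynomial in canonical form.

tr(a^-1) = tr(a) = x
next, tr(a^-1 b) = tr(b) tr(a) - tr(b a) = x*y - z
next, tr(a^-1 b^-1) = tr(a^-1) tr(b) - tr(a^-1 b) = z
tr(b^-1 a^-2) = tr(a^-1 b^-1) tr(a) - tr(a^-1 b^-1 a) = x*z - y
and tr(a^-2) = tr(a^-1) tr(a) - tr(1) = x^2 - 2
next, tr(a^-2 b^-2) = tr(b^-1 a^-2) tr(b) - tr(b^-1 a^-2 b) = x*y*z - x^2 - y^2 + 2

x*y*z - x^2 - y^2 + 2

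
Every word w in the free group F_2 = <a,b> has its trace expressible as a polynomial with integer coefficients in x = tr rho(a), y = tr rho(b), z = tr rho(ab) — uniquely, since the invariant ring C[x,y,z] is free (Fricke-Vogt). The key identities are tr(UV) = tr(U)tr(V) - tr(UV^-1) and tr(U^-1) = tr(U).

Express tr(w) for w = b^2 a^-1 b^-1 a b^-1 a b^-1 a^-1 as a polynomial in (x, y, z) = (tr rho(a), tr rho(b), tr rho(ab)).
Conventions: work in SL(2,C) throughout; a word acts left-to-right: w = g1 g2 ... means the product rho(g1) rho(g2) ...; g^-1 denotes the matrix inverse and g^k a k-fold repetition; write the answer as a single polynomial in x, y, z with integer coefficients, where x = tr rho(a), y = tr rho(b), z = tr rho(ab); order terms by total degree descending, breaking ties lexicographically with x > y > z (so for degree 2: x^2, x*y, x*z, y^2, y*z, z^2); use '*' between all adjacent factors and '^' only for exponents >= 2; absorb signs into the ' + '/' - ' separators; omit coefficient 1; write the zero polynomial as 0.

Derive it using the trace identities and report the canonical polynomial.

tr(a b a) = tr(a)*tr(b a) - tr(b)  (reduce the a square) = x*z - y
so tr(a b a b) = tr(a b)*tr(a b) - tr(1)  (split on a) = z^2 - 2
tr(b a b^-1 a) = tr(a b a)*tr(b) - tr(a b a b)  (eliminate b^-1) = x*y*z - y^2 - z^2 + 2
tr(a b^-1 a^-1 b) = tr(b a b^-1)*tr(a) - tr(b a b^-1 a)  (eliminate a^-1) = -x*y*z + x^2 + y^2 + z^2 - 2
tr(b a b) = tr(b)*tr(a b) - tr(a)  (reduce the b square) = y*z - x
tr(b a^-1 b a) = tr(b a b)*tr(a) - tr(b a b a)  (eliminate a^-1) = x*y*z - x^2 - z^2 + 2
reduce: tr(b a b^2) = tr(b)*tr(a b^2) - tr(a b)  (reduce the b square) = y^2*z - x*y - z
tr(b^4 a) = tr(b)*tr(b a b^2) - tr(b a b)  (reduce the b square) = y^3*z - x*y^2 - 2*y*z + x
tr(b^2) = tr(b)*tr(b) - tr(1)  (reduce the b square) = y^2 - 2
reduce: tr(b^3) = tr(b)*tr(b^2) - tr(b)  (reduce the b square) = y^3 - 3*y
tr(b^4) = tr(b)*tr(b^3) - tr(b^2)  (reduce the b square) = y^4 - 4*y^2 + 2
tr(b^3 a^2 b) = tr(a)*tr(b^4 a) - tr(b^4)  (reduce the a square) = x*y^3*z - x^2*y^2 - y^4 - 2*x*y*z + x^2 + 4*y^2 - 2
so tr(b a b^2 a) = tr(b)*tr(a b a b) - tr(a b a)  (reduce the b square) = y*z^2 - x*z - y
reduce: tr(b a^2 b a b) = tr(a)*tr(b a b^2 a) - tr(b a b^2)  (reduce the a square) = x*y*z^2 - x^2*z - y^2*z + z
tr(b a^2 b a) = tr(a)*tr(b a b a) - tr(b a b)  (reduce the a square) = x*z^2 - y*z - x
tr(b^3 a^2 b a) = tr(b)*tr(b a^2 b a b) - tr(b a^2 b a)  (reduce the b square) = x*y^2*z^2 - x^2*y*z - y^3*z - x*z^2 + 2*y*z + x
reduce: tr(a b a^-1 b^3 a) = tr(b^3 a^2 b)*tr(a) - tr(b^3 a^2 b a)  (eliminate a^-1) = x^2*y^3*z - x^3*y^2 - x*y^4 - x*y^2*z^2 - x^2*y*z + y^3*z + x^3 + 4*x*y^2 + x*z^2 - 2*y*z - 3*x
so tr(b a b a b^2) = tr(b)*tr(b a b a b) - tr(b a b a)  (reduce the b square) = y^2*z^2 - x*y*z - y^2 - z^2 + 2
tr(b^3 a b a b) = tr(b)*tr(b a b a b^2) - tr(b a b a b)  (reduce the b square) = y^3*z^2 - x*y^2*z - y^3 - 2*y*z^2 + x*z + 3*y
tr(a b a b a b) = tr(a b)*tr(a b a b) - tr(a^-1 b^-1)  (split on a) = z^3 - 3*z
so tr(a b a b a b^2) = tr(b)*tr(a b a b a b) - tr(a b a b a)  (reduce the b square) = y*z^3 - x*z^2 - 2*y*z + x
so tr(b^3 a b a b a) = tr(b)*tr(a b a b a b^2) - tr(a b a b a b)  (reduce the b square) = y^2*z^3 - x*y*z^2 - 2*y^2*z - z^3 + x*y + 3*z
reduce: tr(a b a^-1 b^3 a b) = tr(b^3 a b a b)*tr(a) - tr(b^3 a b a b a)  (eliminate a^-1) = x*y^3*z^2 - x^2*y^2*z - y^2*z^3 - x*y^3 - x*y*z^2 + x^2*z + 2*y^2*z + z^3 + 2*x*y - 3*z
tr(b a b^-1 a b a^-1 b^2) = tr(a b a^-1 b^3 a)*tr(b) - tr(a b a^-1 b^3 a b)  (eliminate b^-1) = x^2*y^4*z - x^3*y^3 - x*y^5 - 2*x*y^3*z^2 + y^4*z + y^2*z^3 + x^3*y + 5*x*y^3 + 2*x*y*z^2 - x^2*z - 4*y^2*z - z^3 - 5*x*y + 3*z
tr(a b^3 a b a) = tr(a)*tr(b^3 a b a) - tr(b^3 a b)  (reduce the a square) = x*y^2*z^2 - x^2*y*z - y^3*z - x*z^2 + 2*y*z + x
reduce: tr(b^2 a b a b^-1 a b) = tr(a b^3 a b a)*tr(b) - tr(a b^3 a b a b)  (eliminate b^-1) = x*y^3*z^2 - x^2*y^2*z - y^4*z - y^2*z^3 + 4*y^2*z + z^3 - 3*z
tr(a^2) = tr(a)*tr(a) - tr(1)  (reduce the a square) = x^2 - 2
reduce: tr(a b^2 a) = tr(b)*tr(a^2 b) - tr(a^2)  (reduce the b square) = x*y*z - x^2 - y^2 + 2
tr(b a b^2 a b) = tr(b)*tr(a b^2 a b) - tr(a b^2 a)  (reduce the b square) = y^2*z^2 - 2*x*y*z + x^2 - 2
reduce: tr(a b a b^2 a b a) = tr(a)*tr(b a b^2 a b a) - tr(b a b^2 a b)  (reduce the a square) = x*y*z^3 - x^2*z^2 - y^2*z^2 + 2
so tr(a b a b a b a b) = tr(a b)*tr(a b a b a b) - tr(a^-1 b^-1 a^-1 b^-1)  (split on a) = z^4 - 4*z^2 + 2
reduce: tr(a b a b a b a) = tr(a)*tr(b a b a b a) - tr(b a b a b)  (reduce the a square) = x*z^3 - y*z^2 - 2*x*z + y
so tr(a b a b^2 a b a b) = tr(b)*tr(a b a b a b a b) - tr(a b a b a b a)  (reduce the b square) = y*z^4 - x*z^3 - 3*y*z^2 + 2*x*z + y
tr(b^2 a b a b^-1 a b a) = tr(a b a b^2 a b a)*tr(b) - tr(a b a b^2 a b a b)  (eliminate b^-1) = x*y^2*z^3 - x^2*y*z^2 - y^3*z^2 - y*z^4 + x*z^3 + 3*y*z^2 - 2*x*z + y
tr(b a b^-1 a b a^-1 b^2 a) = tr(b^2 a b a b^-1 a b)*tr(a) - tr(b^2 a b a b^-1 a b a)  (eliminate a^-1) = x^2*y^3*z^2 - x^3*y^2*z - x*y^4*z - 2*x*y^2*z^3 + x^2*y*z^2 + y^3*z^2 + y*z^4 + 4*x*y^2*z - 3*y*z^2 - x*z - y
tr(a^-1 b^2 a^-1 b a b^-1 a b) = tr(b a b^-1 a b a^-1 b^2)*tr(a) - tr(b a b^-1 a b a^-1 b^2 a)  (eliminate a^-1) = x^3*y^4*z - x^4*y^3 - x^2*y^5 - 3*x^2*y^3*z^2 + x^3*y^2*z + 2*x*y^4*z + 3*x*y^2*z^3 + x^4*y + 5*x^2*y^3 + x^2*y*z^2 - y^3*z^2 - y*z^4 - x^3*z - 8*x*y^2*z - x*z^3 - 5*x^2*y + 3*y*z^2 + 4*x*z + y
tr(a b^-1 a b^-1 a^-1 b^2 a^-1 b) = tr(a^-1 b^2 a^-1 b a b^-1 a)*tr(b) - tr(a^-1 b^2 a^-1 b a b^-1 a b)  (eliminate b^-1) = -x^3*y^4*z + x^4*y^3 + x^2*y^5 + 3*x^2*y^3*z^2 - x^3*y^2*z - 2*x*y^4*z - 3*x*y^2*z^3 - x^4*y - 5*x^2*y^3 - x^2*y*z^2 + y^3*z^2 + y*z^4 + x^3*z + 9*x*y^2*z + x*z^3 + 4*x^2*y - 4*y*z^2 - 4*x*z + y
tr(b^2 a^-1 b^-1 a b^-1 a b^-1 a^-1) = tr(a b^-1 a b^-1 a^-1 b^2 a^-1)*tr(b) - tr(a b^-1 a b^-1 a^-1 b^2 a^-1 b)  (eliminate b^-1) = x^3*y^4*z - x^4*y^3 - x^2*y^5 - 3*x^2*y^3*z^2 + x^3*y^2*z + 2*x*y^4*z + 3*x*y^2*z^3 + x^4*y + 5*x^2*y^3 + x^2*y*z^2 - y^3*z^2 - y*z^4 - x^3*z - 10*x*y^2*z - x*z^3 - 3*x^2*y + y^3 + 5*y*z^2 + 4*x*z - 3*y

x^3*y^4*z - x^4*y^3 - x^2*y^5 - 3*x^2*y^3*z^2 + x^3*y^2*z + 2*x*y^4*z + 3*x*y^2*z^3 + x^4*y + 5*x^2*y^3 + x^2*y*z^2 - y^3*z^2 - y*z^4 - x^3*z - 10*x*y^2*z - x*z^3 - 3*x^2*y + y^3 + 5*y*z^2 + 4*x*z - 3*y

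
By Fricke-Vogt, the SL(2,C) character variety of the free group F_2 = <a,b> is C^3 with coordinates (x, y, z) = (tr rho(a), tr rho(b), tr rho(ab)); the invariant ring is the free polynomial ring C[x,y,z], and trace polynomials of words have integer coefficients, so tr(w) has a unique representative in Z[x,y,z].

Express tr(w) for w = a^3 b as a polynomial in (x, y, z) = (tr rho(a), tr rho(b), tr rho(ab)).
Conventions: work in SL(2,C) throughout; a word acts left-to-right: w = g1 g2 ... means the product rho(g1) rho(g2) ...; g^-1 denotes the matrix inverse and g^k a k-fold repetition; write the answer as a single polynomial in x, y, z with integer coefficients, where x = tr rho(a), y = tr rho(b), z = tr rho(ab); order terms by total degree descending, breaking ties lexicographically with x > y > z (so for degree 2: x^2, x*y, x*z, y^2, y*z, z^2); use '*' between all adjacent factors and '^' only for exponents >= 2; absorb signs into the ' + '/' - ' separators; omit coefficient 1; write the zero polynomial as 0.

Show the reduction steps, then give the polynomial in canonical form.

x^2*z - x*y - z

so trace(b a^2) = trace(a)*trace(b a) - trace(b)   [square of a] = x*z - y
so trace(a^3 b) = trace(a)*trace(b a^2) - trace(b a)   [square of a] = x^2*z - x*y - z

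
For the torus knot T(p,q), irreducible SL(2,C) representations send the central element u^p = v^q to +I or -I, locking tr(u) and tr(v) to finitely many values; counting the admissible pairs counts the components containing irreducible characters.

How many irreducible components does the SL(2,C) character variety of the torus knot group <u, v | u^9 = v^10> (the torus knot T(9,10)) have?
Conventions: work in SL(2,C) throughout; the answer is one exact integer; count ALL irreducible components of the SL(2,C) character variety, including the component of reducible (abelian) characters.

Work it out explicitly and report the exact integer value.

For T(9,10): irreducibility forces the central element u^9 = v^10 to one of +I, -I.
On an irreducible component, tr(u) is locked at 2*cos(pi*alpha/9) for some alpha in 1..8, and tr(v) at 2*cos(pi*beta/10) for some beta in 1..9.
u^9 = (-1)^alpha I and v^10 = (-1)^beta I must agree, so alpha and beta have equal parity.
Enumerate parity-matched pairs: 4*5 odd-odd plus 4*4 even-even gives 36.
That is 36 components of irreducible characters, and with the reducible (abelian) component the total is 37.

37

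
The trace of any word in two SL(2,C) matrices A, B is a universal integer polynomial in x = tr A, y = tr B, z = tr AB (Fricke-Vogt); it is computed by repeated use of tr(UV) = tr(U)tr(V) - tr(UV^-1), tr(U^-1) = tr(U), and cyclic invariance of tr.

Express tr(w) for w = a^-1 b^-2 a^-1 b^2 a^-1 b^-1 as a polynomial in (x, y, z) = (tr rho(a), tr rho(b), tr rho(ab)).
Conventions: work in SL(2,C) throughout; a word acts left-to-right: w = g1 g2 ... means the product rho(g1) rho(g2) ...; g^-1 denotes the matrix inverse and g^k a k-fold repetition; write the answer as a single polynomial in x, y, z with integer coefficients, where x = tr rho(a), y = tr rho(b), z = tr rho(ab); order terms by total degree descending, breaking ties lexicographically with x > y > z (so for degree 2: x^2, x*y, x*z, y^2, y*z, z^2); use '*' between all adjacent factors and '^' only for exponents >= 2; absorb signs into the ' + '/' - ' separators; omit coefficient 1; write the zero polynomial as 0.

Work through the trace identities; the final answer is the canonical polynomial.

apply: trace(a^-1) = trace(a) = x
trace(b a b) = trace(b) trace(a b) - trace(a)  (reduce the b square) = y*z - x
trace(b a b a) = trace(a b) trace(a b) - trace(1)  (split on a) = z^2 - 2
trace(a^-1 b a b) = trace(b a b) trace(a) - trace(b a b a)  (eliminate a^-1) = x*y*z - x^2 - z^2 + 2
trace(b^-1 a^-1 b a) = trace(a^-1 b a) trace(b) - trace(a^-1 b a b)  (eliminate b^-1) = -x*y*z + x^2 + y^2 + z^2 - 2
apply: trace(a^-1 b^-1 a^-1 b) = trace(b^-1 a^-1 b) trace(a) - trace(b^-1 a^-1 b a)  (eliminate a^-1) = x*y*z - y^2 - z^2 + 2
trace(a^-1 b) = trace(b) trace(a) - trace(b a)  (eliminate a^-1) = x*y - z
trace(b^2) = trace(b) trace(b) - trace(1)  (reduce the b square) = y^2 - 2
trace(a b a) = trace(a) trace(b a) - trace(b)  (reduce the a square) = x*z - y
use: trace(b^2 a b a) = trace(b) trace(a b a b) - trace(a b a)  (reduce the b square) = y*z^2 - x*z - y
trace(b^2 a b) = trace(b) trace(b a b) - trace(b a)  (reduce the b square) = y^2*z - x*y - z
trace(a b^2 a b a) = trace(a) trace(b^2 a b a) - trace(b^2 a b)  (reduce the a square) = x*y*z^2 - x^2*z - y^2*z + z
use: trace(a b a b a b) = trace(b a b a) trace(b a) - trace(a b)  (split on b) = z^3 - 3*z
trace(a b a b a) = trace(a) trace(b a b a) - trace(b a b)  (reduce the a square) = x*z^2 - y*z - x
trace(a b^2 a b a b) = trace(b) trace(a b a b a b) - trace(a b a b a)  (reduce the b square) = y*z^3 - x*z^2 - 2*y*z + x
apply: trace(b^2 a b a b^-1 a) = trace(a b^2 a b a) trace(b) - trace(a b^2 a b a b)  (eliminate b^-1) = x*y^2*z^2 - x^2*y*z - y^3*z - y*z^3 + x*z^2 + 3*y*z - x
apply: trace(b^-1 a^-1 b^2 a b a) = trace(b^2 a b a b^-1) trace(a) - trace(b^2 a b a b^-1 a)  (eliminate a^-1) = -x*y^2*z^2 + x^2*y*z + y^3*z + y*z^3 - 3*y*z - x
apply: trace(a^-1 b^-1 a^-1 b^2 a b) = trace(b^-1 a^-1 b^2 a b) trace(a) - trace(b^-1 a^-1 b^2 a b a)  (eliminate a^-1) = x*y^2*z^2 - x^2*y*z - y^3*z - y*z^3 + x*y^2 + 3*y*z - x
trace(b^-1 a^-1 b^-1 a^-1 b^2 a) = trace(a^-1 b^-1 a^-1 b^2 a) trace(b) - trace(a^-1 b^-1 a^-1 b^2 a b)  (eliminate b^-1) = -x*y^2*z^2 + x^2*y*z + y^3*z + y*z^3 - 4*y*z + x
trace(a^-1 b^2 a^-1 b^-1 a^-1 b^-1) = trace(b^-1 a^-1 b^-1 a^-1 b^2) trace(a) - trace(b^-1 a^-1 b^-1 a^-1 b^2 a)  (eliminate a^-1) = x*y^2*z^2 - y^3*z - y*z^3 - x*y^2 - x*z^2 + 4*y*z + x
trace(a^-1 b^2) = trace(b^2) trace(a) - trace(b^2 a)  (eliminate a^-1) = x*y^2 - y*z - x
apply: trace(b^2 a^-2) = trace(a^-1 b^2) trace(a) - trace(a^-1 b^2 a)  (eliminate a^-1) = x^2*y^2 - x*y*z - x^2 - y^2 + 2
trace(a^-2 b^2 a^-1) = trace(b^2 a^-2) trace(a) - trace(b^2 a^-1)  (eliminate a^-1) = x^3*y^2 - x^2*y*z - x^3 - 2*x*y^2 + y*z + 3*x
use: trace(b^3) = trace(b) trace(b^2) - trace(b)  (reduce the b square) = y^3 - 3*y
trace(b^2 a^-1 b) = trace(b^3) trace(a) - trace(b^3 a)  (eliminate a^-1) = x*y^3 - y^2*z - 2*x*y + z
apply: trace(b^2 a^-1 b a) = trace(b a b^2) trace(a) - trace(b a b^2 a)  (eliminate a^-1) = x*y^2*z - x^2*y - y*z^2 + y
apply: trace(a^-1 b^2 a^-1 b) = trace(b^2 a^-1 b) trace(a) - trace(b^2 a^-1 b a)  (eliminate a^-1) = x^2*y^3 - 2*x*y^2*z - x^2*y + y*z^2 + x*z - y
apply: trace(a^-2 b^2 a^-1 b) = trace(a^-1 b^2 a^-1 b) trace(a) - trace(a^-1 b^2 a^-1 b a)  (eliminate a^-1) = x^3*y^3 - 2*x^2*y^2*z - x^3*y - x*y^3 + x*y*z^2 + x^2*z + y^2*z + x*y - z
trace(a^-1 b^2 a^-1 b^-1 a^-1) = trace(a^-2 b^2 a^-1) trace(b) - trace(a^-2 b^2 a^-1 b)  (eliminate b^-1) = x^2*y^2*z - x*y^3 - x*y*z^2 - x^2*z + 2*x*y + z
trace(a^-1 b^-2 a^-1 b^2 a^-1 b^-1) = trace(a^-1 b^2 a^-1 b^-1 a^-1 b^-1) trace(b) - trace(a^-1 b^2 a^-1 b^-1 a^-1)  (eliminate b^-1) = x*y^3*z^2 - x^2*y^2*z - y^4*z - y^2*z^3 + x^2*z + 4*y^2*z - x*y - z

x*y^3*z^2 - x^2*y^2*z - y^4*z - y^2*z^3 + x^2*z + 4*y^2*z - x*y - z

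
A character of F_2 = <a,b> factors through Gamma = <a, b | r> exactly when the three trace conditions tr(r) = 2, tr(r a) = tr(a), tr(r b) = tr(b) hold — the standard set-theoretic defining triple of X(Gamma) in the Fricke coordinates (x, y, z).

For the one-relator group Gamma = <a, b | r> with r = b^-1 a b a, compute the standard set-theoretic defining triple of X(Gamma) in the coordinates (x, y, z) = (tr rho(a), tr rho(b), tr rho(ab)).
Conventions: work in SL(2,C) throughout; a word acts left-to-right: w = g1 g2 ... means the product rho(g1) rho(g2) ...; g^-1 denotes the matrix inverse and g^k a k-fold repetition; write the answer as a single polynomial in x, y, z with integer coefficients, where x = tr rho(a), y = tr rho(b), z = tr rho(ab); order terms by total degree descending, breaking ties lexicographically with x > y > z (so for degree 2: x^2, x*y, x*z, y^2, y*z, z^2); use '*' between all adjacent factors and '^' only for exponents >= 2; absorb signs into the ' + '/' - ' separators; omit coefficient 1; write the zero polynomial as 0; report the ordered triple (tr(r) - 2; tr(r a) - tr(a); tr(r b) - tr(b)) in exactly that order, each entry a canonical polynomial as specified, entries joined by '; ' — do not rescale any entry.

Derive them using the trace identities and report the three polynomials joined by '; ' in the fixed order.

x*y*z - y^2 - z^2; x^2*y*z - x*y^2 - x*z^2; x*z - 2*y

tr(a b a) = tr(a)*tr(b a) - tr(b) = x*z - y
tr(a b a b) = tr(a b)*tr(a b) - tr(1) = z^2 - 2
tr(b^-1 a b a) = tr(a b a)*tr(b) - tr(a b a b) = x*y*z - y^2 - z^2 + 2
tr(a b a^2) = tr(a)*tr(a b a) - tr(a b)   [square of a] = x^2*z - x*y - z
tr(b a b) = tr(b)*tr(a b) - tr(a)   [square of b] = y*z - x
tr(a b a^2 b) = tr(a)*tr(b a b a) - tr(b a b)   [square of a] = x*z^2 - y*z - x
tr(b^-1 a b a^2) = tr(a b a^2)*tr(b) - tr(a b a^2 b)   [inverse elimination on b] = x^2*y*z - x*y^2 - x*z^2 + x
assemble the triple (tr(r) - 2; tr(r a) - x; tr(r b) - y)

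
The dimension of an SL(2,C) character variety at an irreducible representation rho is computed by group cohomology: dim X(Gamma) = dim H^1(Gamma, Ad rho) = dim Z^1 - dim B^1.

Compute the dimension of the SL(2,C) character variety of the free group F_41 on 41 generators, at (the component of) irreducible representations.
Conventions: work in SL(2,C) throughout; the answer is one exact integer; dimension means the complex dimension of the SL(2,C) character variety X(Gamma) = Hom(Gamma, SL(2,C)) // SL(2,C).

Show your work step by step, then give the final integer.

The free group F_41: 41 generators, no relators.
Z^1(Gamma, Ad rho) = (sl_2)^41: a cocycle is a free choice of one sl_2 vector per generator, so dim Z^1 = 3*41 = 123.
dim B^1 = 3: the coboundary map is injective because an irreducible image has centralizer 0 in sl_2.
dim H^1 = 123 - 3 = 120, which is dim X.

120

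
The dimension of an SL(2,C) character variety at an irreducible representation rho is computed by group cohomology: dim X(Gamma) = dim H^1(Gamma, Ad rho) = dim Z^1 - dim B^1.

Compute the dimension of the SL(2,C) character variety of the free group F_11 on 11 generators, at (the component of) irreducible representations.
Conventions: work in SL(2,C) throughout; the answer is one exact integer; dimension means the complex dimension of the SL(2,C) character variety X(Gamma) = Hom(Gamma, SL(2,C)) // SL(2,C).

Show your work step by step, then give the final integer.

Here Gamma is free of rank 11 — no relator constrains a cocycle.
A cocycle picks one sl_2 vector per generator freely, giving dim Z^1 = 3*11 = 33.
dim B^1 = 3: the coboundary map is injective because an irreducible image has centralizer 0 in sl_2.
dim H^1 = 33 - 3 = 30, which is dim X.

30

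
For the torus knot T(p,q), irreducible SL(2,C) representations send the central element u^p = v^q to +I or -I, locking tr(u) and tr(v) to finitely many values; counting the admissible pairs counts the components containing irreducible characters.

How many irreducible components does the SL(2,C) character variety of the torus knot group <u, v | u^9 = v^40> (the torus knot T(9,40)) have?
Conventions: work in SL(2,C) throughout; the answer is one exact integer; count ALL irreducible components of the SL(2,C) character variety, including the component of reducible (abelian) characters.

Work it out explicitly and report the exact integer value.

For T(9,40): irreducibility forces the central element u^9 = v^40 to one of +I, -I.
So on each irreducible component the traces are pinned: tr(u) = 2*cos(pi*alpha/9) with 1 <= alpha <= 8, tr(v) = 2*cos(pi*beta/40) with 1 <= beta <= 39.
The two central values (-1)^alpha I and (-1)^beta I must be the same matrix, so alpha and beta share a parity.
Enumerate parity-matched pairs: 4*20 odd-odd plus 4*19 even-even gives 156.
That is 156 components of irreducible characters, and with the reducible (abelian) component the total is 157.

157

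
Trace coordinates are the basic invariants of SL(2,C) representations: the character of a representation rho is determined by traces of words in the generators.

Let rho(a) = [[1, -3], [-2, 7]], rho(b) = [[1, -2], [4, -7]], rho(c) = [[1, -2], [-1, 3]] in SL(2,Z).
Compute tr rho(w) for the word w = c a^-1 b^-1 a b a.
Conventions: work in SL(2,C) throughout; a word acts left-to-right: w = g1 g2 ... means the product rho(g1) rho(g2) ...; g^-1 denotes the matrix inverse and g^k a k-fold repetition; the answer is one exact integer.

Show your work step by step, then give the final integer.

3985

rho(c) = [[1, -2], [-1, 3]]
... * rho(a^-1) = [[7, 3], [2, 1]]  ->  [[3, 1], [-1, 0]]
... * rho(b^-1) = [[-7, 2], [-4, 1]]  ->  [[-25, 7], [7, -2]]
... * rho(a) = [[1, -3], [-2, 7]]  ->  [[-39, 124], [11, -35]]
... * rho(b) = [[1, -2], [4, -7]]  ->  [[457, -790], [-129, 223]]
... * rho(a) = [[1, -3], [-2, 7]]  ->  [[2037, -6901], [-575, 1948]]
tr = 2037 + 1948 = 3985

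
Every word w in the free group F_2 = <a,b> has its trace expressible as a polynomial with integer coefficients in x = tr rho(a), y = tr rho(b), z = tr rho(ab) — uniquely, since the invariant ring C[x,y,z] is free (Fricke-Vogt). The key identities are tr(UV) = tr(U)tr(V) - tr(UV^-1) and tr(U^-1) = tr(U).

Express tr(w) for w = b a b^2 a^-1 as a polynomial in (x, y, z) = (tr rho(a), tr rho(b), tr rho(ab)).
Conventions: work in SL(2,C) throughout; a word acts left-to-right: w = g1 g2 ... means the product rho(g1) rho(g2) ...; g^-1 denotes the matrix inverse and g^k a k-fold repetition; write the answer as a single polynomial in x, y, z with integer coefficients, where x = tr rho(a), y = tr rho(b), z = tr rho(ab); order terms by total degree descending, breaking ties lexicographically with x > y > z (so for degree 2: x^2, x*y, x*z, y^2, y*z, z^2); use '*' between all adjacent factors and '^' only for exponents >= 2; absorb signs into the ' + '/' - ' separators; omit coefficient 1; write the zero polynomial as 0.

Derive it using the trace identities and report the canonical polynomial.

trace(a b^2) = trace(b)*trace(a b) - trace(a)   [square of b] = y*z - x
trace(b a b^2) = trace(b)*trace(a b^2) - trace(a b)   [square of b] = y^2*z - x*y - z
trace(a b a b) = trace(a b)*trace(a b) - trace(1)   [split at a repeated a] = z^2 - 2
trace(a b a) = trace(a)*trace(b a) - trace(b)   [square of a] = x*z - y
trace(b a b^2 a) = trace(b)*trace(a b a b) - trace(a b a)   [square of b] = y*z^2 - x*z - y
trace(b a b^2 a^-1) = trace(b a b^2)*trace(a) - trace(b a b^2 a)   [inverse elimination on a] = x*y^2*z - x^2*y - y*z^2 + y

x*y^2*z - x^2*y - y*z^2 + y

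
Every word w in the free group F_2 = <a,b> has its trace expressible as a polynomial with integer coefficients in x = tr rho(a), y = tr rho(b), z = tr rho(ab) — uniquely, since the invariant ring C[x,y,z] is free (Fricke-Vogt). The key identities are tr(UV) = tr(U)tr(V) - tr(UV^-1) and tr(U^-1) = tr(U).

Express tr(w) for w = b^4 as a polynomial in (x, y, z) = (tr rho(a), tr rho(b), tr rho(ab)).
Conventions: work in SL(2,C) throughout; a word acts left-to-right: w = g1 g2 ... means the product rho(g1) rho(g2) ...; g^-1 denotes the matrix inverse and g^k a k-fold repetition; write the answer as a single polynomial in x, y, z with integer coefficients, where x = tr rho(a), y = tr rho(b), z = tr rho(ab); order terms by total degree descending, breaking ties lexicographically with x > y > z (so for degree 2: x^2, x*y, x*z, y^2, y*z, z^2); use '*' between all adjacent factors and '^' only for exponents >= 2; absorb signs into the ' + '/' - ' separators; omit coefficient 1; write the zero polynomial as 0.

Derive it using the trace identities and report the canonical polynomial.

trace(b^2) = trace(b) trace(b) - trace(1)  (reduce the b square) = y^2 - 2
trace(b^3) = trace(b) trace(b^2) - trace(b)  (reduce the b square) = y^3 - 3*y
trace(b^4) = trace(b) trace(b^3) - trace(b^2)  (reduce the b square) = y^4 - 4*y^2 + 2

y^4 - 4*y^2 + 2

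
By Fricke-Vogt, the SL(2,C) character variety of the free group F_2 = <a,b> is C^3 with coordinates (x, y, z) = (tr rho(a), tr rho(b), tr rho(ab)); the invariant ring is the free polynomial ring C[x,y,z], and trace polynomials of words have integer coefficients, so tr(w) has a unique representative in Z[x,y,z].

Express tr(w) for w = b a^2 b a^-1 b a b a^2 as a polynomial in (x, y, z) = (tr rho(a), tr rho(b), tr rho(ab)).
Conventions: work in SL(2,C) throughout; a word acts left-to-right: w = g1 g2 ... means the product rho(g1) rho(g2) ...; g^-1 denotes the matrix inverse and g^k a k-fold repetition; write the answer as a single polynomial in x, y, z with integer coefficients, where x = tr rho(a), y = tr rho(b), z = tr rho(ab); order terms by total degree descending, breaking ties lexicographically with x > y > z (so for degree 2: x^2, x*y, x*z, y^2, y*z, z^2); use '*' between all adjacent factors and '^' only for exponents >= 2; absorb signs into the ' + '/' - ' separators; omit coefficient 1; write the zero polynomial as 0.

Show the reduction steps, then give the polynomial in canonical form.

x^3*y*z^3 - x^4*z^2 - 2*x^2*y^2*z^2 - x^2*z^4 + x^3*y*z + x*y^3*z + 2*x*y*z^3 + 3*x^2*z^2 - y^2*z^2 - 5*x*y*z + x^2 + y^2 + z^2 - 2

trace(b a b a) = trace(b a) * trace(b a) - trace(1)   [split at a repeated b] = z^2 - 2
trace(b a b a b a) = trace(b a) * trace(b a b a) - trace(b^-1 a^-1)   [split at a repeated b] = z^3 - 3*z
trace(a b a) = trace(a) * trace(b a) - trace(b)   [square of a] = x*z - y
so trace(b a b a b) = trace(b) * trace(a b a b) - trace(a b a)   [square of b] = y*z^2 - x*z - y
reduce: trace(a b a b a^2 b) = trace(a) * trace(b a b a b a) - trace(b a b a b)   [square of a] = x*z^3 - y*z^2 - 2*x*z + y
trace(b a b) = trace(b) * trace(a b) - trace(a)   [square of b] = y*z - x
trace(a b a b a) = trace(a) * trace(b a b a) - trace(b a b)   [square of a] = x*z^2 - y*z - x
so trace(a b a b a^2) = trace(a) * trace(a b a b a) - trace(a b a b)   [square of a] = x^2*z^2 - x*y*z - x^2 - z^2 + 2
reduce: trace(b a^2 b^2 a b a) = trace(b) * trace(a b a b a^2 b) - trace(a b a b a^2)   [square of b] = x*y*z^3 - x^2*z^2 - y^2*z^2 - x*y*z + x^2 + y^2 + z^2 - 2
trace(b a b^2) = trace(b) * trace(a b^2) - trace(a b)   [square of b] = y^2*z - x*y - z
trace(a b^2 a^2 b) = trace(a) * trace(b a b^2 a) - trace(b a b^2)   [square of a] = x*y*z^2 - x^2*z - y^2*z + z
trace(a^3 b) = trace(a) * trace(b a^2) - trace(b a)   [square of a] = x^2*z - x*y - z
trace(a^2) = trace(a) * trace(a) - trace(1)   [square of a] = x^2 - 2
trace(a^3) = trace(a) * trace(a^2) - trace(a)   [square of a] = x^3 - 3*x
trace(a b^2 a^2) = trace(b) * trace(a^3 b) - trace(a^3)   [square of b] = x^2*y*z - x^3 - x*y^2 - y*z + 3*x
so trace(b a^2 b^2 a b) = trace(b) * trace(a b^2 a^2 b) - trace(a b^2 a^2)   [square of b] = x*y^2*z^2 - 2*x^2*y*z - y^3*z + x^3 + x*y^2 + 2*y*z - 3*x
reduce: trace(b a b a^2 b a^2 b) = trace(a) * trace(b a^2 b^2 a b a) - trace(b a^2 b^2 a b)   [square of a] = x^2*y*z^3 - x^3*z^2 - 2*x*y^2*z^2 + x^2*y*z + y^3*z + x*z^2 - 2*y*z + x
trace(b a b a b a b a) = trace(b a b a b a) * trace(b a) - trace(a b a b)   [split at a repeated b] = z^4 - 4*z^2 + 2
trace(b a b a b a b) = trace(b) * trace(a b a b a b) - trace(a b a b a)   [square of b] = y*z^3 - x*z^2 - 2*y*z + x
so trace(b a^2 b a b a b a) = trace(a) * trace(b a b a b a b a) - trace(b a b a b a b)   [square of a] = x*z^4 - y*z^3 - 3*x*z^2 + 2*y*z + x
trace(b a b a b^2) = trace(b) * trace(a b a b^2) - trace(a b a b)   [square of b] = y^2*z^2 - x*y*z - y^2 - z^2 + 2
so trace(b a^2 b a b a b) = trace(a) * trace(b a b a b^2 a) - trace(b a b a b^2)   [square of a] = x*y*z^3 - x^2*z^2 - y^2*z^2 - x*y*z + x^2 + y^2 + z^2 - 2
reduce: trace(b a b a^2 b a^2 b a) = trace(a) * trace(b a^2 b a b a b a) - trace(b a^2 b a b a b)   [square of a] = x^2*z^4 - 2*x*y*z^3 - 2*x^2*z^2 + y^2*z^2 + 3*x*y*z - y^2 - z^2 + 2
reduce: trace(b a^2 b a^-1 b a b a^2) = trace(b a b a^2 b a^2 b) * trace(a) - trace(b a b a^2 b a^2 b a)   [inverse elimination on a] = x^3*y*z^3 - x^4*z^2 - 2*x^2*y^2*z^2 - x^2*z^4 + x^3*y*z + x*y^3*z + 2*x*y*z^3 + 3*x^2*z^2 - y^2*z^2 - 5*x*y*z + x^2 + y^2 + z^2 - 2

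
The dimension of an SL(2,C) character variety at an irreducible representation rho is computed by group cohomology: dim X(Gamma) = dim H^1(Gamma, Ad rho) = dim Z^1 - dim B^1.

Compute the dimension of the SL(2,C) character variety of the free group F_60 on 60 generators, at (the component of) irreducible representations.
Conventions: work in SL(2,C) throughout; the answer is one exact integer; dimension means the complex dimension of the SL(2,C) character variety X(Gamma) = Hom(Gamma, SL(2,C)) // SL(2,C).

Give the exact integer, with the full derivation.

177

Gamma = F_60 has 60 generators and no relators.
So Z^1 = (sl_2)^60 in full: dim Z^1 = 180.
At an irreducible rho the centralizer of the image in sl_2 is 0, so the coboundary map sl_2 -> Z^1 is injective: dim B^1 = 3.
dim H^1 = 180 - 3 = 177, which is dim X.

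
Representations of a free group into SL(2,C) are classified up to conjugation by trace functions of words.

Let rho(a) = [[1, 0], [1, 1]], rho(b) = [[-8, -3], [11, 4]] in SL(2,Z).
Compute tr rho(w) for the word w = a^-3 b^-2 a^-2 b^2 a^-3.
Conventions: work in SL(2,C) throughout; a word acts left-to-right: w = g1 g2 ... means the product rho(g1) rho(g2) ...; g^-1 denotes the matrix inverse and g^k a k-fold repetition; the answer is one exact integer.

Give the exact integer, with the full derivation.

-1726

rho(a^-1) = [[1, 0], [-1, 1]]
... * rho(a^-1) = [[1, 0], [-1, 1]]  ->  [[1, 0], [-2, 1]]
... * rho(a^-1) = [[1, 0], [-1, 1]]  ->  [[1, 0], [-3, 1]]
... * rho(b^-1) = [[4, 3], [-11, -8]]  ->  [[4, 3], [-23, -17]]
... * rho(b^-1) = [[4, 3], [-11, -8]]  ->  [[-17, -12], [95, 67]]
... * rho(a^-1) = [[1, 0], [-1, 1]]  ->  [[-5, -12], [28, 67]]
... * rho(a^-1) = [[1, 0], [-1, 1]]  ->  [[7, -12], [-39, 67]]
... * rho(b) = [[-8, -3], [11, 4]]  ->  [[-188, -69], [1049, 385]]
... * rho(b) = [[-8, -3], [11, 4]]  ->  [[745, 288], [-4157, -1607]]
... * rho(a^-1) = [[1, 0], [-1, 1]]  ->  [[457, 288], [-2550, -1607]]
... * rho(a^-1) = [[1, 0], [-1, 1]]  ->  [[169, 288], [-943, -1607]]
... * rho(a^-1) = [[1, 0], [-1, 1]]  ->  [[-119, 288], [664, -1607]]
tr = -119 + -1607 = -1726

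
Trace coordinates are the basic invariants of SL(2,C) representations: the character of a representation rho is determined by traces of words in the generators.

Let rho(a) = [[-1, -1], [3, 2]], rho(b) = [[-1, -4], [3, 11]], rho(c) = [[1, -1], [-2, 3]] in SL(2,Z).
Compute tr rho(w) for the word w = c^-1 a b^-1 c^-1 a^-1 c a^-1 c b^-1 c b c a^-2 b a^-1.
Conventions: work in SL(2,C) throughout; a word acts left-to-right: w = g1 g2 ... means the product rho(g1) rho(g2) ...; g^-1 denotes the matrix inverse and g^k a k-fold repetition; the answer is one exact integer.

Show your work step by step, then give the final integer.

-775

rho(c^-1) = [[3, 1], [2, 1]]
... * rho(a) = [[-1, -1], [3, 2]]  ->  [[0, -1], [1, 0]]
... * rho(b^-1) = [[11, 4], [-3, -1]]  ->  [[3, 1], [11, 4]]
... * rho(c^-1) = [[3, 1], [2, 1]]  ->  [[11, 4], [41, 15]]
... * rho(a^-1) = [[2, 1], [-3, -1]]  ->  [[10, 7], [37, 26]]
... * rho(c) = [[1, -1], [-2, 3]]  ->  [[-4, 11], [-15, 41]]
... * rho(a^-1) = [[2, 1], [-3, -1]]  ->  [[-41, -15], [-153, -56]]
... * rho(c) = [[1, -1], [-2, 3]]  ->  [[-11, -4], [-41, -15]]
... * rho(b^-1) = [[11, 4], [-3, -1]]  ->  [[-109, -40], [-406, -149]]
... * rho(c) = [[1, -1], [-2, 3]]  ->  [[-29, -11], [-108, -41]]
... * rho(b) = [[-1, -4], [3, 11]]  ->  [[-4, -5], [-15, -19]]
... * rho(c) = [[1, -1], [-2, 3]]  ->  [[6, -11], [23, -42]]
... * rho(a^-1) = [[2, 1], [-3, -1]]  ->  [[45, 17], [172, 65]]
... * rho(a^-1) = [[2, 1], [-3, -1]]  ->  [[39, 28], [149, 107]]
... * rho(b) = [[-1, -4], [3, 11]]  ->  [[45, 152], [172, 581]]
... * rho(a^-1) = [[2, 1], [-3, -1]]  ->  [[-366, -107], [-1399, -409]]
tr = -366 + -409 = -775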